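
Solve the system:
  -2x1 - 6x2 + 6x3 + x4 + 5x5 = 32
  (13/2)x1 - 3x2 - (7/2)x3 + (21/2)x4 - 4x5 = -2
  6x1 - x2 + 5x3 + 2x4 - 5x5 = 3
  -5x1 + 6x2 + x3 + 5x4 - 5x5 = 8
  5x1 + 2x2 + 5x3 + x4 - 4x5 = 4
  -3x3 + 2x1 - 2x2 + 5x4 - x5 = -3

Row-reduce:
R1 ← R1 / (-2).
R2 ← R2 − 13/2·R1.
R3 ← R3 − 6·R1.
R4 ← R4 + 5·R1.
R5 ← R5 − 5·R1.
R6 ← R6 − 2·R1.
R2 ← R2 / (-45/2).
R1 ← R1 − 3·R2.
R3 ← R3 + 19·R2.
R4 ← R4 − 21·R2.
R5 ← R5 + 13·R2.
R6 ← R6 + 8·R2.
R3 ← R3 / (427/45).
R1 ← R1 + 13/15·R3.
R2 ← R2 + 32/45·R3.
R4 ← R4 − 14/15·R3.
R5 ← R5 − 484/45·R3.
R6 ← R6 + 121/45·R3.
R4 ← R4 / (975/61).
R1 ← R1 − 89/122·R4.
R2 ← R2 + 135/122·R4.
R3 ← R3 + 85/122·R4.
R5 ← R5 − 186/61·R4.
R6 ← R6 + 93/122·R4.
R5 ← R5 / (6742/2275).
R1 ← R1 + 8501/13650·R5.
R2 ← R2 + 899/910·R5.
R3 ← R3 + 817/2730·R5.
R4 ← R4 + 368/975·R5.
R6 ← R6 + 3371/4550·R5.
Row 6 reduces to 0 = -1, a contradiction. The system is inconsistent.

no solution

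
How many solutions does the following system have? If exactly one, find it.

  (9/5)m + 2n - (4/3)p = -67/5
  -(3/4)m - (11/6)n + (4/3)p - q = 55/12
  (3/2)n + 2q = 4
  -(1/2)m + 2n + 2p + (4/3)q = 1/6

m = -3, n = -4, p = 0, q = 5

Row-reduce the augmented matrix:
R1 ← R1 / (9/5).
R2 ← R2 + 3/4·R1.
R4 ← R4 + 1/2·R1.
R2 ← R2 / (-1).
R1 ← R1 − 10/9·R2.
R3 ← R3 − 3/2·R2.
R4 ← R4 − 23/9·R2.
R3 ← R3 / (7/6).
R1 ← R1 − 10/81·R3.
R2 ← R2 + 7/9·R3.
R4 ← R4 − 293/81·R3.
R4 ← R4 / (-524/189).
R1 ← R1 + 220/189·R4.
R2 ← R2 − 4/3·R4.
R3 ← R3 − 3/7·R4.
Reading off the reduced rows gives m = -3, n = -4, p = 0, q = 5.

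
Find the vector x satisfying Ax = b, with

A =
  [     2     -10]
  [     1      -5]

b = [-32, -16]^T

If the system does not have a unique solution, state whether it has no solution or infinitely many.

Row-reduce:
R1 ← R1 / (2).
R2 ← R2 − 1·R1.
Rank is 1 with 2 unknowns, leaving x_2 free.

infinitely many solutions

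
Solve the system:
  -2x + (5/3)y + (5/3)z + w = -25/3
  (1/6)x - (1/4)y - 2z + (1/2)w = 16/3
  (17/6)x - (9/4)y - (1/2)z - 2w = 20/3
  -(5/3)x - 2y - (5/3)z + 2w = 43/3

no solution

Row-reduce:
R1 ← R1 / (-2).
R2 ← R2 − 1/6·R1.
R3 ← R3 − 17/6·R1.
R4 ← R4 + 5/3·R1.
R2 ← R2 / (-1/9).
R1 ← R1 + 5/6·R2.
R3 ← R3 − 1/9·R2.
R4 ← R4 + 61/18·R2.
Swap R3 and R4.
R3 ← R3 / (1289/24).
R1 ← R1 − 105/8·R3.
R2 ← R2 − 67/4·R3.
Row 4 reduces to 0 = -1/2, a contradiction. The system is inconsistent.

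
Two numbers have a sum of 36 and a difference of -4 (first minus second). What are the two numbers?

Let x = first number, y = second number.
  x + y = 36
  x - y = -4
From equation 1: x = 36 − y.
Substitute into equation 2 and solve: y = 20.
Then x = 16.

first number: 16, second number: 20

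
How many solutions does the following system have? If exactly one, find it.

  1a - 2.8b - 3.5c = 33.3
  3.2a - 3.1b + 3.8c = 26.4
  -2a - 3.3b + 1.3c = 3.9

Row-reduce the augmented matrix:
R2 ← R2 − 16/5·R1.
R3 ← R3 + 2·R1.
R2 ← R2 / (293/50).
R1 ← R1 + 14/5·R2.
R3 ← R3 + 89/10·R2.
R3 ← R3 / (50049/2930).
R1 ← R1 − 2149/586·R3.
R2 ← R2 − 750/293·R3.
Reading off the reduced rows gives a = 6, b = -6, c = -3.

a = 6, b = -6, c = -3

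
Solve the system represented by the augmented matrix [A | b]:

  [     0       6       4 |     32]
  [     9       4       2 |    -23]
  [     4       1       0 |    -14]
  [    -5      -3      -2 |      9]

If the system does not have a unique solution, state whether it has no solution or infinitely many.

x_1 = -5, x_2 = 6, x_3 = -1

Row-reduce the augmented matrix:
Swap R1 and R2.
R1 ← R1 / (9).
R3 ← R3 − 4·R1.
R4 ← R4 + 5·R1.
R2 ← R2 / (6).
R1 ← R1 − 4/9·R2.
R3 ← R3 + 7/9·R2.
R4 ← R4 + 7/9·R2.
R3 ← R3 / (-10/27).
R1 ← R1 + 2/27·R3.
R2 ← R2 − 2/3·R3.
R4 ← R4 + 10/27·R3.
R4 reduces to 0 = 0, so the extra equation is consistent.
Reading off the reduced rows gives x_1 = -5, x_2 = 6, x_3 = -1.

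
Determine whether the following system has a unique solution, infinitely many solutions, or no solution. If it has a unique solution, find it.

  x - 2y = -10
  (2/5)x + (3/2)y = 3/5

x = -6, y = 2

Row-reduce the augmented matrix:
R2 ← R2 − 2/5·R1.
R2 ← R2 / (23/10).
R1 ← R1 + 2·R2.
Reading off the reduced rows gives x = -6, y = 2.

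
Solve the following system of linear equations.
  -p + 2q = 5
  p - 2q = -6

Row-reduce:
R1 ← R1 / (-1).
R2 ← R2 − 1·R1.
Row 2 reduces to 0 = -1, a contradiction. The system is inconsistent.

no solution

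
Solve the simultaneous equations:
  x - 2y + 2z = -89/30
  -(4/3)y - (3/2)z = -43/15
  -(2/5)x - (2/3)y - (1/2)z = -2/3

x = -3/2, y = 7/5, z = 2/3

Row-reduce the augmented matrix:
R3 ← R3 + 2/5·R1.
R2 ← R2 / (-4/3).
R1 ← R1 + 2·R2.
R3 ← R3 + 22/15·R2.
R3 ← R3 / (39/20).
R1 ← R1 − 17/4·R3.
R2 ← R2 − 9/8·R3.
Reading off the reduced rows gives x = -3/2, y = 7/5, z = 2/3.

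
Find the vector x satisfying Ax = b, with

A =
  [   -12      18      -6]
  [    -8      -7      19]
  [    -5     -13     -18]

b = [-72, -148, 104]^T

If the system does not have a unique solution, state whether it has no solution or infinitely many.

Row-reduce the augmented matrix:
R1 ← R1 / (-12).
R2 ← R2 + 8·R1.
R3 ← R3 + 5·R1.
R2 ← R2 / (-19).
R1 ← R1 + 3/2·R2.
R3 ← R3 + 41/2·R2.
R3 ← R3 / (-766/19).
R1 ← R1 + 25/19·R3.
R2 ← R2 + 23/19·R3.
Reading off the reduced rows gives x_1 = 6, x_2 = -2, x_3 = -6.

x_1 = 6, x_2 = -2, x_3 = -6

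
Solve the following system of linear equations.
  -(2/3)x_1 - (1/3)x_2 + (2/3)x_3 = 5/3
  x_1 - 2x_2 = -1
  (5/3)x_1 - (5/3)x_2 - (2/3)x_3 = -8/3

infinitely many solutions

Row-reduce:
R1 ← R1 / (-2/3).
R2 ← R2 − 1·R1.
R3 ← R3 − 5/3·R1.
R2 ← R2 / (-5/2).
R1 ← R1 − 1/2·R2.
R3 ← R3 + 5/2·R2.
Rank is 2 with 3 unknowns, leaving x_3 free.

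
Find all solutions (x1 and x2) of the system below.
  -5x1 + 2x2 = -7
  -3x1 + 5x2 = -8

Row-reduce the augmented matrix:
R1 ← R1 / (-5).
R2 ← R2 + 3·R1.
R2 ← R2 / (19/5).
R1 ← R1 + 2/5·R2.
Reading off the reduced rows gives x1 = 1, x2 = -1.

x1 = 1, x2 = -1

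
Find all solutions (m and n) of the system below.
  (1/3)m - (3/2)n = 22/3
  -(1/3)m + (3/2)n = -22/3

Row-reduce:
R1 ← R1 / (1/3).
R2 ← R2 + 1/3·R1.
Rank is 1 with 2 unknowns, leaving n free.

infinitely many solutions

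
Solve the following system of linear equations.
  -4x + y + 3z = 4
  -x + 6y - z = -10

Row-reduce:
R1 ← R1 / (-4).
R2 ← R2 + 1·R1.
R2 ← R2 / (23/4).
R1 ← R1 + 1/4·R2.
Rank is 2 with 3 unknowns, leaving z free.

infinitely many solutions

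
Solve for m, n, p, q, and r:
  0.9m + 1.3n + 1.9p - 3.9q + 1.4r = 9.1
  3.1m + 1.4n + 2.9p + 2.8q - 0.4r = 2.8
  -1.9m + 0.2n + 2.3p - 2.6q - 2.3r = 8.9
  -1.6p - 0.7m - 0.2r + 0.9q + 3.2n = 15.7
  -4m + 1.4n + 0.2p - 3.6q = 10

Row-reduce the augmented matrix:
R1 ← R1 / (9/10).
R2 ← R2 − 31/10·R1.
R3 ← R3 + 19/10·R1.
R4 ← R4 + 7/10·R1.
R5 ← R5 + 4·R1.
R2 ← R2 / (-277/90).
R1 ← R1 − 13/9·R2.
R3 ← R3 − 53/18·R2.
R4 ← R4 − 379/90·R2.
R5 ← R5 − 323/45·R2.
R3 ← R3 / (3912/1385).
R1 ← R1 − 111/277·R3.
R2 ← R2 − 328/277·R3.
R4 ← R4 + 14151/2770·R3.
R5 ← R5 − 201/1385·R3.
R4 ← R4 / (74517/2608).
R1 ← R1 − 3415/1304·R4.
R2 ← R2 + 3542/489·R4.
R3 ← R3 − 6505/3912·R4.
R5 ← R5 − 108777/6520·R4.
R5 ← R5 / (1554489/620975).
R1 ← R1 − 151039/149034·R5.
R2 ← R2 + 133697/2235510·R5.
R3 ← R3 + 319997/447102·R5.
R4 ← R4 + 367903/745170·R5.
Reading off the reduced rows gives m = 1, n = 5, p = -1, q = -2, r = -3.

m = 1, n = 5, p = -1, q = -2, r = -3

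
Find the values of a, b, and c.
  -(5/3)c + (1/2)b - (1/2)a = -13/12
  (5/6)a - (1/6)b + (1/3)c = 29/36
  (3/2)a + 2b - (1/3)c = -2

a = 2/3, b = -3/2, c = 0

Row-reduce the augmented matrix:
R1 ← R1 / (-1/2).
R2 ← R2 − 5/6·R1.
R3 ← R3 − 3/2·R1.
R2 ← R2 / (2/3).
R1 ← R1 + 1·R2.
R3 ← R3 − 7/2·R2.
R3 ← R3 / (15/2).
R1 ← R1 + 1/3·R3.
R2 ← R2 + 11/3·R3.
Reading off the reduced rows gives a = 2/3, b = -3/2, c = 0.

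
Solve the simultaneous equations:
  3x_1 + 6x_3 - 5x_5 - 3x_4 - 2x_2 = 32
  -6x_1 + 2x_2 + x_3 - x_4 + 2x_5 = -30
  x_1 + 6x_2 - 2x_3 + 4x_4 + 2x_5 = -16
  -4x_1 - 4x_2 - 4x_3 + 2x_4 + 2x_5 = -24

Row-reduce:
R1 ← R1 / (3).
R2 ← R2 + 6·R1.
R3 ← R3 − 1·R1.
R4 ← R4 + 4·R1.
R2 ← R2 / (-2).
R1 ← R1 + 2/3·R2.
R3 ← R3 − 20/3·R2.
R4 ← R4 + 20/3·R2.
R3 ← R3 / (118/3).
R1 ← R1 + 7/3·R3.
R2 ← R2 + 13/2·R3.
R4 ← R4 + 118/3·R3.
R4 ← R4 / (3).
R1 ← R1 − 29/118·R4.
R2 ← R2 − 111/236·R4.
R3 ← R3 + 55/118·R4.
Rank is 4 with 5 unknowns, leaving x_5 free.

infinitely many solutions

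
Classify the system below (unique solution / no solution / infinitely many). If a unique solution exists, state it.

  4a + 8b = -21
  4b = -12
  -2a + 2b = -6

Row-reduce:
R1 ← R1 / (4).
R3 ← R3 + 2·R1.
R2 ← R2 / (4).
R1 ← R1 − 2·R2.
R3 ← R3 − 6·R2.
Row 3 reduces to 0 = 3/2, a contradiction. The system is inconsistent.

no solution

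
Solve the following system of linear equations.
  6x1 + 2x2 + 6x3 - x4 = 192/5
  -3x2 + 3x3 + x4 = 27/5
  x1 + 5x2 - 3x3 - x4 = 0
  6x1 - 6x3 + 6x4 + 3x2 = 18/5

Row-reduce the augmented matrix:
R1 ← R1 / (6).
R3 ← R3 − 1·R1.
R4 ← R4 − 6·R1.
R2 ← R2 / (-3).
R1 ← R1 − 1/3·R2.
R3 ← R3 − 14/3·R2.
R4 ← R4 − 1·R2.
R3 ← R3 / (2/3).
R1 ← R1 − 4/3·R3.
R2 ← R2 + 1·R3.
R4 ← R4 + 11·R3.
R4 ← R4 / (77/4).
R1 ← R1 + 3/2·R4.
R2 ← R2 − 3/4·R4.
R3 ← R3 − 13/12·R4.
Reading off the reduced rows gives x1 = 3, x2 = 6/5, x3 = 3, x4 = 0.

x1 = 3, x2 = 6/5, x3 = 3, x4 = 0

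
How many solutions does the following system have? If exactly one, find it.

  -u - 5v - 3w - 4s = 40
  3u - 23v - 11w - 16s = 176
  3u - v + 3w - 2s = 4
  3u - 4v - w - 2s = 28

Row-reduce:
R1 ← R1 / (-1).
R2 ← R2 − 3·R1.
R3 ← R3 − 3·R1.
R4 ← R4 − 3·R1.
R2 ← R2 / (-38).
R1 ← R1 − 5·R2.
R3 ← R3 + 16·R2.
R4 ← R4 + 19·R2.
R3 ← R3 / (46/19).
R1 ← R1 − 7/19·R3.
R2 ← R2 − 10/19·R3.
Rank is 3 with 4 unknowns, leaving s free.

infinitely many solutions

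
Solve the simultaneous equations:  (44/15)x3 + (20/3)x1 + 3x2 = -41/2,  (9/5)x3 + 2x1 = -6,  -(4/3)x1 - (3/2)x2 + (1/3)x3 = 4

no solution

Row-reduce:
R1 ← R1 / (20/3).
R2 ← R2 − 2·R1.
R3 ← R3 + 4/3·R1.
R2 ← R2 / (-9/10).
R1 ← R1 − 9/20·R2.
R3 ← R3 + 9/10·R2.
Row 3 reduces to 0 = -1/4, a contradiction. The system is inconsistent.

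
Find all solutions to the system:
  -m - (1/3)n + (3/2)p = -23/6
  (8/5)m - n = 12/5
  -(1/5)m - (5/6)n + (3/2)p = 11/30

no solution

Row-reduce:
R1 ← R1 / (-1).
R2 ← R2 − 8/5·R1.
R3 ← R3 + 1/5·R1.
R2 ← R2 / (-23/15).
R1 ← R1 − 1/3·R2.
R3 ← R3 + 23/30·R2.
Row 3 reduces to 0 = 3, a contradiction. The system is inconsistent.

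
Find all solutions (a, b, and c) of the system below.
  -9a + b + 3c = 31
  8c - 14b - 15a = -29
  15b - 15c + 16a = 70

a = -5, b = 4, c = -6

Row-reduce the augmented matrix:
R1 ← R1 / (-9).
R2 ← R2 + 15·R1.
R3 ← R3 − 16·R1.
R2 ← R2 / (-47/3).
R1 ← R1 + 1/9·R2.
R3 ← R3 − 151/9·R2.
R3 ← R3 / (-910/141).
R1 ← R1 + 50/141·R3.
R2 ← R2 + 9/47·R3.
Reading off the reduced rows gives a = -5, b = 4, c = -6.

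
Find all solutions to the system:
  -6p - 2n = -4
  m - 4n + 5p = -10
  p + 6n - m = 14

infinitely many solutions

Row-reduce:
Swap R1 and R2.
R3 ← R3 + 1·R1.
R2 ← R2 / (-2).
R1 ← R1 + 4·R2.
R3 ← R3 − 2·R2.
Rank is 2 with 3 unknowns, leaving p free.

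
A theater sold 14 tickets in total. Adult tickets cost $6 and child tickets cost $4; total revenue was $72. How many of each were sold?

Let a = adult tickets, c = child tickets.
  a + c = 14
  6a + 4c = 72
Row-reduce the augmented matrix:
R2 ← R2 − 6·R1.
R2 ← R2 / (-2).
R1 ← R1 − 1·R2.
Reading off the reduced rows gives a = 8, c = 6.

adult tickets: 8, child tickets: 6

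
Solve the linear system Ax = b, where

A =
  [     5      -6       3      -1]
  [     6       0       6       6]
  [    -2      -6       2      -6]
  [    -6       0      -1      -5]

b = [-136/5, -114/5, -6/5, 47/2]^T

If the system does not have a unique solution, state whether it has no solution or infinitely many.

x_1 = -5/2, x_2 = 3, x_3 = 1/2, x_4 = -9/5

Row-reduce the augmented matrix:
R1 ← R1 / (5).
R2 ← R2 − 6·R1.
R3 ← R3 + 2·R1.
R4 ← R4 + 6·R1.
R2 ← R2 / (36/5).
R1 ← R1 + 6/5·R2.
R3 ← R3 + 42/5·R2.
R4 ← R4 + 36/5·R2.
R3 ← R3 / (6).
R1 ← R1 − 1·R3.
R2 ← R2 − 1/3·R3.
R4 ← R4 − 5·R3.
R4 ← R4 / (-2/3).
R1 ← R1 − 2/3·R4.
R2 ← R2 − 8/9·R4.
R3 ← R3 − 1/3·R4.
Reading off the reduced rows gives x_1 = -5/2, x_2 = 3, x_3 = 1/2, x_4 = -9/5.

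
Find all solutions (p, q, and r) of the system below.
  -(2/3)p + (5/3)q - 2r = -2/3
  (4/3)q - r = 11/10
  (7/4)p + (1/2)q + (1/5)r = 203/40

Row-reduce the augmented matrix:
R1 ← R1 / (-2/3).
R3 ← R3 − 7/4·R1.
R2 ← R2 / (4/3).
R1 ← R1 + 5/2·R2.
R3 ← R3 − 39/8·R2.
R3 ← R3 / (-223/160).
R1 ← R1 − 9/8·R3.
R2 ← R2 + 3/4·R3.
Reading off the reduced rows gives p = 5/2, q = 6/5, r = 1/2.

p = 5/2, q = 6/5, r = 1/2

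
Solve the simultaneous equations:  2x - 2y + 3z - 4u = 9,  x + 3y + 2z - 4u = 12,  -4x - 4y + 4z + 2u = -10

infinitely many solutions

Row-reduce:
R1 ← R1 / (2).
R2 ← R2 − 1·R1.
R3 ← R3 + 4·R1.
R2 ← R2 / (4).
R1 ← R1 + 1·R2.
R3 ← R3 + 8·R2.
R3 ← R3 / (11).
R1 ← R1 − 13/8·R3.
R2 ← R2 − 1/8·R3.
Rank is 3 with 4 unknowns, leaving u free.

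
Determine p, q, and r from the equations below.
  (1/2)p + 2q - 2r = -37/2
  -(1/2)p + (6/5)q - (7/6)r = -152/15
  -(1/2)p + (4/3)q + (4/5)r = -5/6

p = -1, q = -4, r = 5

Row-reduce the augmented matrix:
R1 ← R1 / (1/2).
R2 ← R2 + 1/2·R1.
R3 ← R3 + 1/2·R1.
R2 ← R2 / (16/5).
R1 ← R1 − 4·R2.
R3 ← R3 − 10/3·R2.
R3 ← R3 / (1511/720).
R1 ← R1 + 1/24·R3.
R2 ← R2 + 95/96·R3.
Reading off the reduced rows gives p = -1, q = -4, r = 5.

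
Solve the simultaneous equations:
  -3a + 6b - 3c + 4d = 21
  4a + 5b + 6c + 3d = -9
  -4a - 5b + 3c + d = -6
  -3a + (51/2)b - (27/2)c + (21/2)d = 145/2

Row-reduce:
R1 ← R1 / (-3).
R2 ← R2 − 4·R1.
R3 ← R3 + 4·R1.
R4 ← R4 + 3·R1.
R2 ← R2 / (13).
R1 ← R1 + 2·R2.
R3 ← R3 + 13·R2.
R4 ← R4 − 39/2·R2.
R3 ← R3 / (9).
R1 ← R1 − 17/13·R3.
R2 ← R2 − 2/13·R3.
R4 ← R4 + 27/2·R3.
Row 4 reduces to 0 = 1/2, a contradiction. The system is inconsistent.

no solution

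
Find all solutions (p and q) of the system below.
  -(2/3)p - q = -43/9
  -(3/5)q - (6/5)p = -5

From equation 1: q = 43/9 − 2/3·p.
Substitute into equation 2 and solve: p = 8/3.
Then q = 3.

p = 8/3, q = 3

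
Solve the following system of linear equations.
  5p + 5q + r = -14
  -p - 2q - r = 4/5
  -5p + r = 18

p = -3, q = -2/5, r = 3

Row-reduce the augmented matrix:
R1 ← R1 / (5).
R2 ← R2 + 1·R1.
R3 ← R3 + 5·R1.
R2 ← R2 / (-1).
R1 ← R1 − 1·R2.
R3 ← R3 − 5·R2.
R3 ← R3 / (-2).
R1 ← R1 + 3/5·R3.
R2 ← R2 − 4/5·R3.
Reading off the reduced rows gives p = -3, q = -2/5, r = 3.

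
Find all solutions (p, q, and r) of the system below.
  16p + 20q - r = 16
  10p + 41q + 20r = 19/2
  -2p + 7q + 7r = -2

Row-reduce:
R1 ← R1 / (16).
R2 ← R2 − 10·R1.
R3 ← R3 + 2·R1.
R2 ← R2 / (57/2).
R1 ← R1 − 5/4·R2.
R3 ← R3 − 19/2·R2.
Row 3 reduces to 0 = 1/6, a contradiction. The system is inconsistent.

no solution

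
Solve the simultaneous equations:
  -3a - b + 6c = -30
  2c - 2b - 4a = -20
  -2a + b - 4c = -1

a = 5, b = -3, c = -3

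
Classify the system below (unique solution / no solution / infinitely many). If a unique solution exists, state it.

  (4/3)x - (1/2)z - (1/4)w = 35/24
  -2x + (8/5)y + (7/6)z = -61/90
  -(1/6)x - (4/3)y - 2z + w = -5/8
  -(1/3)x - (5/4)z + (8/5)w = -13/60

x = 3/4, y = 1, z = -2/3, w = -1/2

Row-reduce the augmented matrix:
R1 ← R1 / (4/3).
R2 ← R2 + 2·R1.
R3 ← R3 + 1/6·R1.
R4 ← R4 + 1/3·R1.
R2 ← R2 / (8/5).
R3 ← R3 + 4/3·R2.
R3 ← R3 / (-247/144).
R1 ← R1 + 3/8·R3.
R2 ← R2 − 25/96·R3.
R4 ← R4 + 11/8·R3.
R4 ← R4 / (9993/9880).
R1 ← R1 + 327/988·R4.
R2 ← R2 + 1065/7904·R4.
R3 ← R3 + 189/494·R4.
Reading off the reduced rows gives x = 3/4, y = 1, z = -2/3, w = -1/2.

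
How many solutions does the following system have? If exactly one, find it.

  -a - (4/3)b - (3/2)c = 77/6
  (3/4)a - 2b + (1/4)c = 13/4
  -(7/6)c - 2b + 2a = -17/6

a = -6, b = -4, c = -1

Row-reduce the augmented matrix:
R1 ← R1 / (-1).
R2 ← R2 − 3/4·R1.
R3 ← R3 − 2·R1.
R2 ← R2 / (-3).
R1 ← R1 − 4/3·R2.
R3 ← R3 + 14/3·R2.
R3 ← R3 / (-101/36).
R1 ← R1 − 10/9·R3.
R2 ← R2 − 7/24·R3.
Reading off the reduced rows gives a = -6, b = -4, c = -1.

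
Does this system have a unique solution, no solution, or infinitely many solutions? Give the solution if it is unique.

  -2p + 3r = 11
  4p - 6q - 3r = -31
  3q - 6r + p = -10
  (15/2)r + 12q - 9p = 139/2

no solution

Row-reduce:
R1 ← R1 / (-2).
R2 ← R2 − 4·R1.
R3 ← R3 − 1·R1.
R4 ← R4 + 9·R1.
R2 ← R2 / (-6).
R3 ← R3 − 3·R2.
R4 ← R4 − 12·R2.
R3 ← R3 / (-3).
R1 ← R1 + 3/2·R3.
R2 ← R2 + 1/2·R3.
Row 4 reduces to 0 = 2, a contradiction. The system is inconsistent.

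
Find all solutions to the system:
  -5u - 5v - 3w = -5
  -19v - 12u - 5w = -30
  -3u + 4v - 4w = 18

Row-reduce:
R1 ← R1 / (-5).
R2 ← R2 + 12·R1.
R3 ← R3 + 3·R1.
R2 ← R2 / (-7).
R1 ← R1 − 1·R2.
R3 ← R3 − 7·R2.
Row 3 reduces to 0 = 3, a contradiction. The system is inconsistent.

no solution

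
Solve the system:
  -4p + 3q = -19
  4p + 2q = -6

p = 1, q = -5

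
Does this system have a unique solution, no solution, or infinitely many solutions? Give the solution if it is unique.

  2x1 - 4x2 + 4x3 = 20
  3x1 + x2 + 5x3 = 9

infinitely many solutions

Row-reduce:
R1 ← R1 / (2).
R2 ← R2 − 3·R1.
R2 ← R2 / (7).
R1 ← R1 + 2·R2.
Rank is 2 with 3 unknowns, leaving x3 free.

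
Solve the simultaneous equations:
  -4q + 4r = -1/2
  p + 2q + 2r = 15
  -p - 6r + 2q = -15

no solution

Row-reduce:
Swap R1 and R2.
R3 ← R3 + 1·R1.
R2 ← R2 / (-4).
R1 ← R1 − 2·R2.
R3 ← R3 − 4·R2.
Row 3 reduces to 0 = -1/2, a contradiction. The system is inconsistent.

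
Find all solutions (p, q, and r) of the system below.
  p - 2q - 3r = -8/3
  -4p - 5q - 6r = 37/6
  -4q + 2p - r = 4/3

Row-reduce the augmented matrix:
R2 ← R2 + 4·R1.
R3 ← R3 − 2·R1.
R2 ← R2 / (-13).
R1 ← R1 + 2·R2.
R3 ← R3 / (5).
R1 ← R1 + 3/13·R3.
R2 ← R2 − 18/13·R3.
Reading off the reduced rows gives p = -5/3, q = -3/2, r = 4/3.

p = -5/3, q = -3/2, r = 4/3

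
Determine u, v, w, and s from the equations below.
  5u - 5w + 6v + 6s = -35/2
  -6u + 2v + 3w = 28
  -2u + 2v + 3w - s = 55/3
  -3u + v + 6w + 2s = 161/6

Row-reduce the augmented matrix:
R1 ← R1 / (5).
R2 ← R2 + 6·R1.
R3 ← R3 + 2·R1.
R4 ← R4 + 3·R1.
R2 ← R2 / (46/5).
R1 ← R1 − 6/5·R2.
R3 ← R3 − 22/5·R2.
R4 ← R4 − 23/5·R2.
R3 ← R3 / (56/23).
R1 ← R1 + 14/23·R3.
R2 ← R2 + 15/46·R3.
R4 ← R4 − 9/2·R3.
R4 ← R4 / (647/112).
R1 ← R1 + 1/4·R4.
R2 ← R2 − 57/112·R4.
R3 ← R3 + 47/56·R4.
Reading off the reduced rows gives u = -5/2, v = 2, w = 3, s = -1/3.

u = -5/2, v = 2, w = 3, s = -1/3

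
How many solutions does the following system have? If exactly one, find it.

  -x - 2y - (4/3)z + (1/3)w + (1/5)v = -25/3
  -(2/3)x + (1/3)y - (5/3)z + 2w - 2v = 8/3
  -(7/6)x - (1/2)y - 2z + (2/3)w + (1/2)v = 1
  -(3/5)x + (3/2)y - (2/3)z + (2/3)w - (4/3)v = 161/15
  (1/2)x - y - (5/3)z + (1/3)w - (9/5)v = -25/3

x = -4, y = 6, z = 0, w = -1, v = 0

Row-reduce the augmented matrix:
R1 ← R1 / (-1).
R2 ← R2 + 2/3·R1.
R3 ← R3 + 7/6·R1.
R4 ← R4 + 3/5·R1.
R5 ← R5 − 1/2·R1.
R2 ← R2 / (5/3).
R1 ← R1 − 2·R2.
R3 ← R3 − 11/6·R2.
R4 ← R4 − 27/10·R2.
R5 ← R5 + 2·R2.
R3 ← R3 / (37/90).
R1 ← R1 − 34/15·R3.
R2 ← R2 + 7/15·R3.
R4 ← R4 − 209/150·R3.
R5 ← R5 + 49/15·R3.
R4 ← R4 / (1211/370).
R1 ← R1 − 251/37·R4.
R2 ← R2 + 31/37·R4.
R3 ← R3 + 151/37·R4.
R5 ← R5 + 2375/222·R4.
R5 ← R5 / (-642961/108990).
R1 ← R1 − 7841/3633·R5.
R2 ← R2 + 1238/18165·R5.
R3 ← R3 + 39782/18165·R5.
R4 ← R4 + 38042/18165·R5.
Reading off the reduced rows gives x = -4, y = 6, z = 0, w = -1, v = 0.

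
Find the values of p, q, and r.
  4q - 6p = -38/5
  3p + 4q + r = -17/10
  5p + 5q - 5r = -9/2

p = 3/5, q = -1, r = 1/2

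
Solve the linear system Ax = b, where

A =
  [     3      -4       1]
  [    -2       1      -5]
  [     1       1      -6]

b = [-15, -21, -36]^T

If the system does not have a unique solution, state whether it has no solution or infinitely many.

Row-reduce the augmented matrix:
R1 ← R1 / (3).
R2 ← R2 + 2·R1.
R3 ← R3 − 1·R1.
R2 ← R2 / (-5/3).
R1 ← R1 + 4/3·R2.
R3 ← R3 − 7/3·R2.
R3 ← R3 / (-62/5).
R1 ← R1 − 19/5·R3.
R2 ← R2 − 13/5·R3.
Reading off the reduced rows gives x_1 = -3, x_2 = 3, x_3 = 6.

x_1 = -3, x_2 = 3, x_3 = 6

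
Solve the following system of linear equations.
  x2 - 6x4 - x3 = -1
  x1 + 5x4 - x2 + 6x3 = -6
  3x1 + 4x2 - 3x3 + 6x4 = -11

infinitely many solutions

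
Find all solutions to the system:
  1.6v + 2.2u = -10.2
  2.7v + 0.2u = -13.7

u = -1, v = -5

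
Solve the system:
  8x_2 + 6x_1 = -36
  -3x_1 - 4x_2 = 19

no solution

Row-reduce:
R1 ← R1 / (6).
R2 ← R2 + 3·R1.
Row 2 reduces to 0 = 1, a contradiction. The system is inconsistent.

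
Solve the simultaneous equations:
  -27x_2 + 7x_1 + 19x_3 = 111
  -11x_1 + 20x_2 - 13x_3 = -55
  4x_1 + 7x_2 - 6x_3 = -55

Row-reduce:
R1 ← R1 / (7).
R2 ← R2 + 11·R1.
R3 ← R3 − 4·R1.
R2 ← R2 / (-157/7).
R1 ← R1 + 27/7·R2.
R3 ← R3 − 157/7·R2.
Row 3 reduces to 0 = 1, a contradiction. The system is inconsistent.

no solution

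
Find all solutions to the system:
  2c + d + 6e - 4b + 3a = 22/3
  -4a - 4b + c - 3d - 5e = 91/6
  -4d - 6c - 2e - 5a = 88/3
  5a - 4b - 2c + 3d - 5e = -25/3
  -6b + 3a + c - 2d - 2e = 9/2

Row-reduce the augmented matrix:
R1 ← R1 / (3).
R2 ← R2 + 4·R1.
R3 ← R3 + 5·R1.
R4 ← R4 − 5·R1.
R5 ← R5 − 3·R1.
R2 ← R2 / (-28/3).
R1 ← R1 + 4/3·R2.
R3 ← R3 + 20/3·R2.
R4 ← R4 − 8/3·R2.
R5 ← R5 + 2·R2.
R3 ← R3 / (-37/7).
R1 ← R1 − 1/7·R3.
R2 ← R2 + 11/28·R3.
R4 ← R4 + 30/7·R3.
R5 ← R5 + 25/14·R3.
R4 ← R4 / (66/37).
R1 ← R1 − 20/37·R4.
R2 ← R2 − 39/148·R4.
R3 ← R3 − 8/37·R4.
R5 ← R5 + 167/74·R4.
R5 ← R5 / (-1519/44).
R1 ← R1 − 82/11·R5.
R2 ← R2 − 179/88·R5.
R3 ← R3 − 13/11·R5.
R4 ← R4 + 233/22·R5.
Reading off the reduced rows gives a = -3, b = -3, c = -5/2, d = -2/3, e = 5/3.

a = -3, b = -3, c = -5/2, d = -2/3, e = 5/3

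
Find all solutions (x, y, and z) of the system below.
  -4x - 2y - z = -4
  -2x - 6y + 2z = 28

infinitely many solutions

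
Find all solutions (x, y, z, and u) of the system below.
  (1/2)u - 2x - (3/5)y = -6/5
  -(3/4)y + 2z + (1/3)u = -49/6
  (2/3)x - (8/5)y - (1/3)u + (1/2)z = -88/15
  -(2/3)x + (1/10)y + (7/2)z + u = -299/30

no solution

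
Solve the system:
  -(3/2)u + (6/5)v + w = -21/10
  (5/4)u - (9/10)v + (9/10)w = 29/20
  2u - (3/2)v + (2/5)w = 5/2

infinitely many solutions

Row-reduce:
R1 ← R1 / (-3/2).
R2 ← R2 − 5/4·R1.
R3 ← R3 − 2·R1.
R2 ← R2 / (1/10).
R1 ← R1 + 4/5·R2.
R3 ← R3 − 1/10·R2.
Rank is 2 with 3 unknowns, leaving w free.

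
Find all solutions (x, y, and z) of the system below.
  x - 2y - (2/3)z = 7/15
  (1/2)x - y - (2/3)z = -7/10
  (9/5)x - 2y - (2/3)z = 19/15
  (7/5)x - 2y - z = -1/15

Row-reduce the augmented matrix:
R2 ← R2 − 1/2·R1.
R3 ← R3 − 9/5·R1.
R4 ← R4 − 7/5·R1.
Swap R2 and R3.
R2 ← R2 / (8/5).
R1 ← R1 + 2·R2.
R4 ← R4 − 4/5·R2.
R3 ← R3 / (-1/3).
R2 ← R2 − 1/3·R3.
R4 ← R4 + 1/3·R3.
R4 reduces to 0 = 0, so the extra equation is consistent.
Reading off the reduced rows gives x = 1, y = -2/3, z = 14/5.

x = 1, y = -2/3, z = 14/5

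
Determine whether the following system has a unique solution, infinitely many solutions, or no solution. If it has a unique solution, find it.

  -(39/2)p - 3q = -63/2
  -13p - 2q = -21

Row-reduce:
R1 ← R1 / (-39/2).
R2 ← R2 + 13·R1.
Rank is 1 with 2 unknowns, leaving q free.

infinitely many solutions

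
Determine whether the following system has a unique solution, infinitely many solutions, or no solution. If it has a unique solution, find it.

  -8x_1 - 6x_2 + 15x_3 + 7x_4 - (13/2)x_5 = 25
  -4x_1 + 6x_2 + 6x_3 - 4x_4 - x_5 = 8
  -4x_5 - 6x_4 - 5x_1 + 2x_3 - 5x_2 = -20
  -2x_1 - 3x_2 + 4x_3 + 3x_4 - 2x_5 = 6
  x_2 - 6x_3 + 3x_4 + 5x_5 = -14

no solution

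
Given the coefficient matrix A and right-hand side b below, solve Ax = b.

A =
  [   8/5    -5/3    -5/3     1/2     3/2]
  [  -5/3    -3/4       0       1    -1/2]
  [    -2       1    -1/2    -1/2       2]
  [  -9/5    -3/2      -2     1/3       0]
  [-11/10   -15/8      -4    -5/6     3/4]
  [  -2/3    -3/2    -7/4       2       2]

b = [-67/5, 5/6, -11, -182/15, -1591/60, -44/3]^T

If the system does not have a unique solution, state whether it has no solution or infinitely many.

Row-reduce:
R1 ← R1 / (8/5).
R2 ← R2 + 5/3·R1.
R3 ← R3 + 2·R1.
R4 ← R4 + 9/5·R1.
R5 ← R5 + 11/10·R1.
R6 ← R6 + 2/3·R1.
R2 ← R2 / (-179/72).
R1 ← R1 + 25/24·R2.
R3 ← R3 + 13/12·R2.
R4 ← R4 + 27/8·R2.
R5 ← R5 + 145/48·R2.
R6 ← R6 + 79/36·R2.
R3 ← R3 / (-327/179).
R1 ← R1 + 225/716·R3.
R2 ← R2 − 125/179·R3.
R4 ← R4 + 1087/716·R3.
R5 ← R5 + 1087/358·R3.
R6 ← R6 + 653/716·R3.
R4 ← R4 / (-1259/1744).
R1 ← R1 + 405/1744·R4.
R2 ← R2 + 1069/1308·R4.
R3 ← R3 − 385/1308·R4.
R5 ← R5 + 1259/872·R4.
R6 ← R6 − 5935/5232·R4.
Swap R5 and R6.
R5 ← R5 / (-185225/45324).
R1 ← R1 − 930/1259·R5.
R2 ← R2 − 43166/11331·R5.
R3 ← R3 + 33131/11331·R5.
R4 ← R4 − 13553/3777·R5.
Row 6 reduces to 0 = -1, a contradiction. The system is inconsistent.

no solution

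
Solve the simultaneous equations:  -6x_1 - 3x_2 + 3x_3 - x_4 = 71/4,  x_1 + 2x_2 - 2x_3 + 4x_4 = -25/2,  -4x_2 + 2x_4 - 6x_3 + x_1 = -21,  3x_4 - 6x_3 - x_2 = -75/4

x_1 = -2, x_2 = 3/4, x_3 = 2, x_4 = -2

Row-reduce the augmented matrix:
R1 ← R1 / (-6).
R2 ← R2 − 1·R1.
R3 ← R3 − 1·R1.
R2 ← R2 / (3/2).
R1 ← R1 − 1/2·R2.
R3 ← R3 + 9/2·R2.
R4 ← R4 + 1·R2.
R3 ← R3 / (-10).
R2 ← R2 + 1·R3.
R4 ← R4 + 7·R3.
R4 ← R4 / (-34/9).
R1 ← R1 + 10/9·R4.
R2 ← R2 − 11/9·R4.
R3 ← R3 + 4/3·R4.
Reading off the reduced rows gives x_1 = -2, x_2 = 3/4, x_3 = 2, x_4 = -2.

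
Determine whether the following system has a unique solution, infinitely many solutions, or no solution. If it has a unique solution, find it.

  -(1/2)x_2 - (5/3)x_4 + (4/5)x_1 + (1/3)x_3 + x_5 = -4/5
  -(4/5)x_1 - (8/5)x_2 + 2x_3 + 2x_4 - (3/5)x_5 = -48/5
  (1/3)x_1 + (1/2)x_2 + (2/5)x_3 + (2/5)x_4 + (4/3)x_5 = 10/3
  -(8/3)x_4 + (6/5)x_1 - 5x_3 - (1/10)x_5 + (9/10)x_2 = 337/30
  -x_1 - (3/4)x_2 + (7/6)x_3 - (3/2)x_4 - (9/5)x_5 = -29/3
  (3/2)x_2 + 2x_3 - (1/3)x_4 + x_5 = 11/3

no solution

Row-reduce:
R1 ← R1 / (4/5).
R2 ← R2 + 4/5·R1.
R3 ← R3 − 1/3·R1.
R4 ← R4 − 6/5·R1.
R5 ← R5 + 1·R1.
R2 ← R2 / (-21/10).
R1 ← R1 + 5/8·R2.
R3 ← R3 − 17/24·R2.
R4 ← R4 − 33/20·R2.
R5 ← R5 + 11/8·R2.
R6 ← R6 − 3/2·R2.
R3 ← R3 / (283/270).
R1 ← R1 + 5/18·R3.
R2 ← R2 + 10/9·R3.
R4 ← R4 + 11/3·R3.
R5 ← R5 − 1/18·R3.
R6 ← R6 − 11/3·R3.
R4 ← R4 / (25657/5943).
R1 ← R1 + 3690/1981·R4.
R2 ← R2 − 2220/1981·R4.
R3 ← R3 − 2281/1981·R4.
R5 ← R5 + 22973/5943·R4.
R6 ← R6 + 25657/5943·R4.
R5 ← R5 / (327129/256570).
R1 ← R1 − 125315/51314·R5.
R2 ← R2 − 7777/25657·R5.
R3 ← R3 − 9366/25657·R5.
R4 ← R4 − 28443/51314·R5.
Row 6 reduces to 0 = 1/2, a contradiction. The system is inconsistent.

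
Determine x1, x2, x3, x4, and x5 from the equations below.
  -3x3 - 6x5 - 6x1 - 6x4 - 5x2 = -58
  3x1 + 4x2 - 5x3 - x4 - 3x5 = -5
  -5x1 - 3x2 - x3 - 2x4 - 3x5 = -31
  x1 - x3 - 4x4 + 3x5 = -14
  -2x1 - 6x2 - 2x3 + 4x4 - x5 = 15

Row-reduce the augmented matrix:
R1 ← R1 / (-6).
R2 ← R2 − 3·R1.
R3 ← R3 + 5·R1.
R4 ← R4 − 1·R1.
R5 ← R5 + 2·R1.
R2 ← R2 / (3/2).
R1 ← R1 − 5/6·R2.
R3 ← R3 − 7/6·R2.
R4 ← R4 + 5/6·R2.
R5 ← R5 + 13/3·R2.
R3 ← R3 / (59/9).
R1 ← R1 − 37/9·R3.
R2 ← R2 + 13/3·R3.
R4 ← R4 + 46/9·R3.
R5 ← R5 + 178/9·R3.
R4 ← R4 / (-145/59).
R1 ← R1 + 36/59·R4.
R2 ← R2 − 81/59·R4.
R3 ← R3 − 55/59·R4.
R5 ← R5 − 760/59·R4.
R5 ← R5 / (697/29).
R1 ← R1 + 117/145·R5.
R2 ← R2 − 372/145·R5.
R3 ← R3 − 72/29·R5.
R4 ← R4 + 228/145·R5.
Reading off the reduced rows gives x1 = 4, x2 = -1, x3 = 1, x4 = 5, x5 = 1.

x1 = 4, x2 = -1, x3 = 1, x4 = 5, x5 = 1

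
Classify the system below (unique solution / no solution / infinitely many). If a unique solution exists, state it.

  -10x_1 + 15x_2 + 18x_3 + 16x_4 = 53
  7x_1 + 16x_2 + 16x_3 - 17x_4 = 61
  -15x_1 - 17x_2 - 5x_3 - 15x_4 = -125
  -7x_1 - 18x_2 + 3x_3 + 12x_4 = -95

x_1 = 2, x_2 = 5, x_3 = -1, x_4 = 1

Row-reduce the augmented matrix:
R1 ← R1 / (-10).
R2 ← R2 − 7·R1.
R3 ← R3 + 15·R1.
R4 ← R4 + 7·R1.
R2 ← R2 / (53/2).
R1 ← R1 + 3/2·R2.
R3 ← R3 + 79/2·R2.
R4 ← R4 + 57/2·R2.
R3 ← R3 / (2817/265).
R1 ← R1 + 48/265·R3.
R2 ← R2 − 286/265·R3.
R4 ← R4 − 5607/265·R3.
R4 ← R4 / (27981/313).
R1 ← R1 + 2573/939·R4.
R2 ← R2 − 13010/2817·R4.
R3 ← R3 + 12626/2817·R4.
Reading off the reduced rows gives x_1 = 2, x_2 = 5, x_3 = -1, x_4 = 1.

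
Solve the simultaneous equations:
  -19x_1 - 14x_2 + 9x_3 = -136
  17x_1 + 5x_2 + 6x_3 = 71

Row-reduce:
R1 ← R1 / (-19).
R2 ← R2 − 17·R1.
R2 ← R2 / (-143/19).
R1 ← R1 − 14/19·R2.
Rank is 2 with 3 unknowns, leaving x_3 free.

infinitely many solutions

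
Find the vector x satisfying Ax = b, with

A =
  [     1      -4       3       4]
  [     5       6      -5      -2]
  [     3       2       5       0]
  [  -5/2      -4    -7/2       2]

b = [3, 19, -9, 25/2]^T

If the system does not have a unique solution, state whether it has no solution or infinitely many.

Row-reduce:
R2 ← R2 − 5·R1.
R3 ← R3 − 3·R1.
R4 ← R4 + 5/2·R1.
R2 ← R2 / (26).
R1 ← R1 + 4·R2.
R3 ← R3 − 14·R2.
R4 ← R4 + 14·R2.
R3 ← R3 / (88/13).
R1 ← R1 + 1/13·R3.
R2 ← R2 + 10/13·R3.
R4 ← R4 + 88/13·R3.
Row 4 reduces to 0 = 2, a contradiction. The system is inconsistent.

no solution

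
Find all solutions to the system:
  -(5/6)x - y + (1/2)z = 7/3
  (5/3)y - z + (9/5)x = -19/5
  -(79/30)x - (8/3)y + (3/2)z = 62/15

no solution

Row-reduce:
R1 ← R1 / (-5/6).
R2 ← R2 − 9/5·R1.
R3 ← R3 + 79/30·R1.
R2 ← R2 / (-37/75).
R1 ← R1 − 6/5·R2.
R3 ← R3 − 37/75·R2.
Row 3 reduces to 0 = -2, a contradiction. The system is inconsistent.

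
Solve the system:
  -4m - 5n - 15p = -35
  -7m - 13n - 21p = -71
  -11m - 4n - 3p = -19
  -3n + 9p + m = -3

no solution

Row-reduce:
R1 ← R1 / (-4).
R2 ← R2 + 7·R1.
R3 ← R3 + 11·R1.
R4 ← R4 − 1·R1.
R2 ← R2 / (-17/4).
R1 ← R1 − 5/4·R2.
R3 ← R3 − 39/4·R2.
R4 ← R4 + 17/4·R2.
R3 ← R3 / (855/17).
R1 ← R1 − 90/17·R3.
R2 ← R2 + 21/17·R3.
Row 4 reduces to 0 = -2, a contradiction. The system is inconsistent.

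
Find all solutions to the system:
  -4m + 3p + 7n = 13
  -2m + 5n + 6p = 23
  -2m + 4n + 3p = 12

infinitely many solutions

Row-reduce:
R1 ← R1 / (-4).
R2 ← R2 + 2·R1.
R3 ← R3 + 2·R1.
R2 ← R2 / (3/2).
R1 ← R1 + 7/4·R2.
R3 ← R3 − 1/2·R2.
Rank is 2 with 3 unknowns, leaving p free.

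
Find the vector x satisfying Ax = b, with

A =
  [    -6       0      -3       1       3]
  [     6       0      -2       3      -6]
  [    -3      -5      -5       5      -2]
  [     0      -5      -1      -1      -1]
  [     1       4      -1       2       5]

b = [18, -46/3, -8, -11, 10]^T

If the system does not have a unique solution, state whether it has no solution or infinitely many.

Row-reduce the augmented matrix:
R1 ← R1 / (-6).
R2 ← R2 − 6·R1.
R3 ← R3 + 3·R1.
R5 ← R5 − 1·R1.
Swap R2 and R3.
R2 ← R2 / (-5).
R4 ← R4 + 5·R2.
R5 ← R5 − 4·R2.
R3 ← R3 / (-5).
R1 ← R1 − 1/2·R3.
R2 ← R2 − 7/10·R3.
R4 ← R4 − 5/2·R3.
R5 ← R5 + 43/10·R3.
R4 ← R4 / (-7/2).
R1 ← R1 − 7/30·R4.
R2 ← R2 + 17/50·R4.
R3 ← R3 + 4/5·R4.
R5 ← R5 − 349/150·R4.
R5 ← R5 / (3121/525).
R1 ← R1 + 11/15·R5.
R2 ← R2 − 32/175·R5.
R3 ← R3 − 13/35·R5.
R4 ← R4 + 2/7·R5.
Reading off the reduced rows gives x_1 = -2, x_2 = 3, x_3 = -7/3, x_4 = -2, x_5 = 1/3.

x_1 = -2, x_2 = 3, x_3 = -7/3, x_4 = -2, x_5 = 1/3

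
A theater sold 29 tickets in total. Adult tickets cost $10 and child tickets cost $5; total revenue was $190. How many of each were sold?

adult tickets: 9, child tickets: 20

Let a = adult tickets, c = child tickets.
  a + c = 29
  10a + 5c = 190
From equation 1: a = 29 − c.
Substitute into equation 2 and solve: c = 20.
Then a = 9.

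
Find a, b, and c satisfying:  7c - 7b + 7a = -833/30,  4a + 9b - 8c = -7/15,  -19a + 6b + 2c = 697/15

Row-reduce the augmented matrix:
R1 ← R1 / (7).
R2 ← R2 − 4·R1.
R3 ← R3 + 19·R1.
R2 ← R2 / (13).
R1 ← R1 + 1·R2.
R3 ← R3 + 13·R2.
R3 ← R3 / (9).
R1 ← R1 − 1/13·R3.
R2 ← R2 + 12/13·R3.
Reading off the reduced rows gives a = -8/3, b = -1/5, c = -3/2.

a = -8/3, b = -1/5, c = -3/2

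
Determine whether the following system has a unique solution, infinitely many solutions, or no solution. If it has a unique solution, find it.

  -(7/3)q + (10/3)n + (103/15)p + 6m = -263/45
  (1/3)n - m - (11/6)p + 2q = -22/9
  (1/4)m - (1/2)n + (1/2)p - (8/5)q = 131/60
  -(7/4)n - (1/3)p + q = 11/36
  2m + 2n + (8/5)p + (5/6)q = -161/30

m = -7/3, n = -1, p = 4/3, q = -1

Row-reduce the augmented matrix:
R1 ← R1 / (6).
R2 ← R2 + 1·R1.
R3 ← R3 − 1/4·R1.
R5 ← R5 − 2·R1.
R2 ← R2 / (8/9).
R1 ← R1 − 5/9·R2.
R3 ← R3 + 23/36·R2.
R4 ← R4 + 7/4·R2.
R5 ← R5 − 8/9·R2.
R3 ← R3 / (-9/32).
R1 ← R1 − 63/40·R3.
R2 ← R2 + 31/40·R3.
R4 ← R4 + 811/480·R3.
R4 ← R4 / (202279/32400).
R1 ← R1 + 499/150·R4.
R2 ← R2 − 7459/2700·R4.
R3 ← R3 − 331/270·R4.
R5 reduces to 0 = 0, so the extra equation is consistent.
Reading off the reduced rows gives m = -7/3, n = -1, p = 4/3, q = -1.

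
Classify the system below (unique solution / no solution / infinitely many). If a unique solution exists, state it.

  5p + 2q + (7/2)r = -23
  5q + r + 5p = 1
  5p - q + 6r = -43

Row-reduce:
R1 ← R1 / (5).
R2 ← R2 − 5·R1.
R3 ← R3 − 5·R1.
R2 ← R2 / (3).
R1 ← R1 − 2/5·R2.
R3 ← R3 + 3·R2.
Row 3 reduces to 0 = 4, a contradiction. The system is inconsistent.

no solution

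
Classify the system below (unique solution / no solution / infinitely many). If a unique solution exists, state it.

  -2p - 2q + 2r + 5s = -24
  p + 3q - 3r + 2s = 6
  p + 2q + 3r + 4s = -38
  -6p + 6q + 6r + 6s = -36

Row-reduce the augmented matrix:
R1 ← R1 / (-2).
R2 ← R2 − 1·R1.
R3 ← R3 − 1·R1.
R4 ← R4 + 6·R1.
R2 ← R2 / (2).
R1 ← R1 − 1·R2.
R3 ← R3 − 1·R2.
R4 ← R4 − 12·R2.
R3 ← R3 / (5).
R2 ← R2 + 1·R3.
R4 ← R4 − 12·R3.
R4 ← R4 / (-231/5).
R1 ← R1 + 19/4·R4.
R2 ← R2 − 31/10·R4.
R3 ← R3 − 17/20·R4.
Reading off the reduced rows gives p = -4, q = 0, r = -6, s = -4.

p = -4, q = 0, r = -6, s = -4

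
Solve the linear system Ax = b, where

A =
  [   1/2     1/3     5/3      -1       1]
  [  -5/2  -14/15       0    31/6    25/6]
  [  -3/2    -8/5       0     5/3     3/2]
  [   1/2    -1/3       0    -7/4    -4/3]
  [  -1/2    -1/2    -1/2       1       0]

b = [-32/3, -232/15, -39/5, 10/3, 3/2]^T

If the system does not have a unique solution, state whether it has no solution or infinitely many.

no solution

Row-reduce:
R1 ← R1 / (1/2).
R2 ← R2 + 5/2·R1.
R3 ← R3 + 3/2·R1.
R4 ← R4 − 1/2·R1.
R5 ← R5 + 1/2·R1.
R2 ← R2 / (11/15).
R1 ← R1 − 2/3·R2.
R3 ← R3 + 3/5·R2.
R4 ← R4 + 2/3·R2.
R5 ← R5 + 1/6·R2.
R3 ← R3 / (130/11).
R1 ← R1 + 140/33·R3.
R2 ← R2 − 125/11·R3.
R4 ← R4 − 65/11·R3.
R5 ← R5 − 101/33·R3.
Swap R4 and R5.
R4 ← R4 / (407/1170).
R1 ← R1 + 302/117·R4.
R2 ← R2 − 215/156·R4.
R3 ← R3 + 79/780·R4.
Row 5 reduces to 0 = -1/2, a contradiction. The system is inconsistent.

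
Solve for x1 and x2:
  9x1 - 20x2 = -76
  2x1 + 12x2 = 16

Row-reduce the augmented matrix:
R1 ← R1 / (9).
R2 ← R2 − 2·R1.
R2 ← R2 / (148/9).
R1 ← R1 + 20/9·R2.
Reading off the reduced rows gives x1 = -4, x2 = 2.

x1 = -4, x2 = 2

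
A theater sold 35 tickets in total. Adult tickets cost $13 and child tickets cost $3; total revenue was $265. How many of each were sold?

Let a = adult tickets, c = child tickets.
  a + c = 35
  13a + 3c = 265
From equation 1: a = 35 − c.
Substitute into equation 2 and solve: c = 19.
Then a = 16.

adult tickets: 16, child tickets: 19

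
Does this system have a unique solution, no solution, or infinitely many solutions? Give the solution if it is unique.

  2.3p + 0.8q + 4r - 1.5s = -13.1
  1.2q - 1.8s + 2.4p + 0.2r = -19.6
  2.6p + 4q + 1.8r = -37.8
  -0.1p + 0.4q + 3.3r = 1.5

p = -6, q = -6, r = 1, s = -1

Row-reduce the augmented matrix:
R1 ← R1 / (23/10).
R2 ← R2 − 12/5·R1.
R3 ← R3 − 13/5·R1.
R4 ← R4 + 1/10·R1.
R2 ← R2 / (42/115).
R1 ← R1 − 8/23·R2.
R3 ← R3 − 356/115·R2.
R4 ← R4 − 10/23·R2.
R3 ← R3 / (3251/105).
R1 ← R1 − 116/21·R3.
R2 ← R2 + 457/42·R3.
R4 ← R4 − 1723/210·R3.
R4 ← R4 / (-12393/16255).
R1 ← R1 + 3531/3251·R4.
R2 ← R2 − 2121/3251·R4.
R3 ← R3 − 387/3251·R4.
Reading off the reduced rows gives p = -6, q = -6, r = 1, s = -1.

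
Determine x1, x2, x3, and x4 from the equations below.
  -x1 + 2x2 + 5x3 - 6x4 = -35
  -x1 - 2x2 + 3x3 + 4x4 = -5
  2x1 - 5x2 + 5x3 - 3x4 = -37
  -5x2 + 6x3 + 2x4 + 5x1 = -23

Row-reduce the augmented matrix:
R1 ← R1 / (-1).
R2 ← R2 + 1·R1.
R3 ← R3 − 2·R1.
R4 ← R4 − 5·R1.
R2 ← R2 / (-4).
R1 ← R1 + 2·R2.
R3 ← R3 + 1·R2.
R4 ← R4 − 5·R2.
R3 ← R3 / (31/2).
R1 ← R1 + 4·R3.
R2 ← R2 − 1/2·R3.
R4 ← R4 − 57/2·R3.
R4 ← R4 / (517/31).
R1 ← R1 + 109/31·R4.
R2 ← R2 + 60/31·R4.
R3 ← R3 + 35/31·R4.
Reading off the reduced rows gives x1 = 1, x2 = 2, x3 = -4, x4 = 3.

x1 = 1, x2 = 2, x3 = -4, x4 = 3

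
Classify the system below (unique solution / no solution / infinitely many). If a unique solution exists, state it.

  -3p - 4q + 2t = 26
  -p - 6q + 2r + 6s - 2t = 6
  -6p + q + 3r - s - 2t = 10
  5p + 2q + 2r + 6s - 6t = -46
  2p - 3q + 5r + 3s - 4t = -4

infinitely many solutions

Row-reduce:
R1 ← R1 / (-3).
R2 ← R2 + 1·R1.
R3 ← R3 + 6·R1.
R4 ← R4 − 5·R1.
R5 ← R5 − 2·R1.
R2 ← R2 / (-14/3).
R1 ← R1 − 4/3·R2.
R3 ← R3 − 9·R2.
R4 ← R4 + 14/3·R2.
R5 ← R5 + 17/3·R2.
R3 ← R3 / (48/7).
R1 ← R1 − 4/7·R3.
R2 ← R2 + 3/7·R3.
R5 ← R5 − 18/7·R3.
Swap R4 and R5.
R4 ← R4 / (-33/4).
R1 ← R1 − 5/6·R4.
R2 ← R2 + 5/8·R4.
R3 ← R3 − 37/24·R4.
Rank is 4 with 5 unknowns, leaving t free.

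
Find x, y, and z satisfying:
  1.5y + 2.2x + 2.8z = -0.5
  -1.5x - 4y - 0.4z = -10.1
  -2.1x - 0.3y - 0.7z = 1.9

x = -1, y = 3, z = -1

Row-reduce the augmented matrix:
R1 ← R1 / (11/5).
R2 ← R2 + 3/2·R1.
R3 ← R3 + 21/10·R1.
R2 ← R2 / (-131/44).
R1 ← R1 − 15/22·R2.
R3 ← R3 − 249/220·R2.
R3 ← R3 / (16679/6550).
R1 ← R1 − 212/131·R3.
R2 ← R2 + 332/655·R3.
Reading off the reduced rows gives x = -1, y = 3, z = -1.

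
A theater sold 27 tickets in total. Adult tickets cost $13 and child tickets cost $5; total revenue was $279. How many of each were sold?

Let a = adult tickets, c = child tickets.
  a + c = 27
  13a + 5c = 279
Row-reduce the augmented matrix:
R2 ← R2 − 13·R1.
R2 ← R2 / (-8).
R1 ← R1 − 1·R2.
Reading off the reduced rows gives a = 18, c = 9.

adult tickets: 18, child tickets: 9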